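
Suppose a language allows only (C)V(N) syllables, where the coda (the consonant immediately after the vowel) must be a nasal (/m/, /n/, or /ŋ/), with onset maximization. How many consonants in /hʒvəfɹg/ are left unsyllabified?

5

Syllabifying with onset maximization leaves /h/, /ʒ/, /f/, /ɹ/, /g/ stranded (only a nasal (/m/, /n/, or /ŋ/) is licensed in coda position; onsets are limited to one consonant).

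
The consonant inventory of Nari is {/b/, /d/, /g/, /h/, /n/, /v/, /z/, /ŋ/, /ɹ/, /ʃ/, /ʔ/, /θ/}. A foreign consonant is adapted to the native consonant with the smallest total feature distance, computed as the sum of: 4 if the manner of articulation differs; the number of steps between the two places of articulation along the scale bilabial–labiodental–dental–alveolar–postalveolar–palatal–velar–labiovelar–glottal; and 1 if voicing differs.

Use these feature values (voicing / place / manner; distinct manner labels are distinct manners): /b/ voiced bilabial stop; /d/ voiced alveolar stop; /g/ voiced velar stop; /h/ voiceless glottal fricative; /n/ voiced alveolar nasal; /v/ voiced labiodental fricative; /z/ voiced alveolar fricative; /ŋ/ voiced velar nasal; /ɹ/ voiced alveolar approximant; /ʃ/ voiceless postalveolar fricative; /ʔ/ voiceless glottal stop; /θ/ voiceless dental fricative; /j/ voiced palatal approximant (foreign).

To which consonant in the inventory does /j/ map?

/ɹ/ is closest: same manner (approximant), place distance 2 (palatal→alveolar), same voicing; total 2. Next closest is /g/ at distance 5.

ɹ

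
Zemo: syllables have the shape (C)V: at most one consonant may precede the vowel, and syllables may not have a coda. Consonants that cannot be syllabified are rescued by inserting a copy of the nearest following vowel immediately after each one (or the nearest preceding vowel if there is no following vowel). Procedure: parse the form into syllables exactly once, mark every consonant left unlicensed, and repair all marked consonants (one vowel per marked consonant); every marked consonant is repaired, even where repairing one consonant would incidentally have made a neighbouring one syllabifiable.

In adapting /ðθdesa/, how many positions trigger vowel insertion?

2

The unsyllabifiable consonants are /ð/, /θ/; each receives one epenthetic vowel.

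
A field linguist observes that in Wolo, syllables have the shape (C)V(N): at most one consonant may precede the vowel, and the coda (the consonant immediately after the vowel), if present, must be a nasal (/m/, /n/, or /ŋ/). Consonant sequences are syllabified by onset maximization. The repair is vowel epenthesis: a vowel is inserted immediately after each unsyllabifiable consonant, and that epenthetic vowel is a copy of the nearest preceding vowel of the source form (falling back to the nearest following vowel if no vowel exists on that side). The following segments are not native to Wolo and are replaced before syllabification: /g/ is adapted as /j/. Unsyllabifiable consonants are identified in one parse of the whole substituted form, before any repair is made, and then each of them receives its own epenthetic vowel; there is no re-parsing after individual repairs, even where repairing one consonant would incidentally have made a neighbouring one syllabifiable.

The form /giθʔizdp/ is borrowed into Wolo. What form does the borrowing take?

Substitution: /g/ → /j/, giving /jiθʔizdp/.
Syllabifying with onset maximization leaves /θ/, /z/, /d/, /p/ stranded (only a nasal (/m/, /n/, or /ŋ/) is licensed in coda position; onsets are limited to one consonant).
Epenthesis after each stranded consonant: /θ/ → /θi/, /z/ → /zi/, /d/ → /di/, /p/ → /pi/.

jiθiʔizidipi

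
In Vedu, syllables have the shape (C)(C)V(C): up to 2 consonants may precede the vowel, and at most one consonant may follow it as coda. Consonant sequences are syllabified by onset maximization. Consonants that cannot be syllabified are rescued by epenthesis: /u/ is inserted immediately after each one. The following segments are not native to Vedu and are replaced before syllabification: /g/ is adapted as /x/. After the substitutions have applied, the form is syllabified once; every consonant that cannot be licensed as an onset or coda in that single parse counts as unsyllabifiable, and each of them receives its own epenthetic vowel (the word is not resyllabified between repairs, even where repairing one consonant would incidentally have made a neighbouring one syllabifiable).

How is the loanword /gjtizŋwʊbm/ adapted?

xujtizŋwʊbmu

Substitution: /g/ → /x/, giving /xjtizŋwʊbm/.
The consonants /x/, /m/ cannot be parsed into a legal (C)(C)V(C) syllable (at most one coda consonant is licensed; onsets may contain at most 2 consonants).
Inserting the epenthetic vowel yields /x/ → /xu/, /m/ → /mu/.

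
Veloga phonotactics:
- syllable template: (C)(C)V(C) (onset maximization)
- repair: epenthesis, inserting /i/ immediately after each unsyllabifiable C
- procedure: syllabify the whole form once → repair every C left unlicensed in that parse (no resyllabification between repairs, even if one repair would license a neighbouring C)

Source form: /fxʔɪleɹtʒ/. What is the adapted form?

fixʔɪleɹtiʒi

Under (C)(C)V(C), the unsyllabifiable consonants are /f/, /t/, /ʒ/ (at most one coda consonant is licensed; onsets may contain at most 2 consonants).
Epenthesis after each stranded consonant: /f/ → /fi/, /t/ → /ti/, /ʒ/ → /ʒi/.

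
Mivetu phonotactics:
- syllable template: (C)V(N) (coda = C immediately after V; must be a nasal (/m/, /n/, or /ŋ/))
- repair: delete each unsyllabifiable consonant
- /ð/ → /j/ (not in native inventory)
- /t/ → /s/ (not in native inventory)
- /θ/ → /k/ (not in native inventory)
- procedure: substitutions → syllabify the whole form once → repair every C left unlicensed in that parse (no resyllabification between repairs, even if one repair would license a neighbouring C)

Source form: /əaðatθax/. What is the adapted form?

əajaka

Substitution: /ð/ → /j/, /t/ → /s/, /θ/ → /k/, giving /əajaskax/.
Under (C)V(N), the unsyllabifiable consonants are /s/, /x/ (only a nasal (/m/, /n/, or /ŋ/) is licensed in coda position; onsets are limited to one consonant).
Deleting the stranded consonants removes /s/, /x/.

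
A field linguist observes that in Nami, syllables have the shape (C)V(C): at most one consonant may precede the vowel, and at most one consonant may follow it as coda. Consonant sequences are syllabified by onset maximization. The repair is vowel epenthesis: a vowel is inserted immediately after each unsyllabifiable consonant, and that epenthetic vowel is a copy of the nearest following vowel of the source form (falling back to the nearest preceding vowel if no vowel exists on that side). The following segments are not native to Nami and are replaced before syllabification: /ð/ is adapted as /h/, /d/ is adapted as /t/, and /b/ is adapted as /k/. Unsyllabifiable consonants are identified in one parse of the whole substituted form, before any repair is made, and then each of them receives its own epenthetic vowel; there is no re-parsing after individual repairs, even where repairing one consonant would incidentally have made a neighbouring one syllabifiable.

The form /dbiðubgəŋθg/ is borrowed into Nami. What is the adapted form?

tikihukgəŋθəgə

Substitution: /d/ → /t/, /b/ → /k/, /ð/ → /h/, giving /tkihukgəŋθg/.
The consonants /t/, /θ/, /g/ cannot be parsed into a legal (C)V(C) syllable (at most one coda consonant is licensed; onsets are limited to one consonant).
Inserting the epenthetic vowel yields /t/ → /ti/, /θ/ → /θə/, /g/ → /gə/.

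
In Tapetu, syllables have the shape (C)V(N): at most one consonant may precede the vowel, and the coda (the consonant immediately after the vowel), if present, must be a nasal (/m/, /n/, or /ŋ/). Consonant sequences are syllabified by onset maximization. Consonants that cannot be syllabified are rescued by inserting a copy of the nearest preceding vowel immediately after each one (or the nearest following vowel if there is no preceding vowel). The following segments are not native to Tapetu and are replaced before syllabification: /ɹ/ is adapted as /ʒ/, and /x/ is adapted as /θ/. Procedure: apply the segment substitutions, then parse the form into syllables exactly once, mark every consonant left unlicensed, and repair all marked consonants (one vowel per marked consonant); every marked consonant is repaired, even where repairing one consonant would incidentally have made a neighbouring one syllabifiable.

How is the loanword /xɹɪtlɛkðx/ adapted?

θɪʒɪtɪlɛkɛðɛθɛ

Substitution: /x/ → /θ/, /ɹ/ → /ʒ/, giving /θʒɪtlɛkðθ/.
The consonants /θ/, /t/, /k/, /ð/, /θ/ cannot be parsed into a legal (C)V(N) syllable (only a nasal (/m/, /n/, or /ŋ/) is licensed in coda position; onsets are limited to one consonant).
Each unlicensed consonant becomes the onset of a new syllable: /θ/ → /θɪ/, /t/ → /tɪ/, /k/ → /kɛ/, /ð/ → /ðɛ/, /θ/ → /θɛ/.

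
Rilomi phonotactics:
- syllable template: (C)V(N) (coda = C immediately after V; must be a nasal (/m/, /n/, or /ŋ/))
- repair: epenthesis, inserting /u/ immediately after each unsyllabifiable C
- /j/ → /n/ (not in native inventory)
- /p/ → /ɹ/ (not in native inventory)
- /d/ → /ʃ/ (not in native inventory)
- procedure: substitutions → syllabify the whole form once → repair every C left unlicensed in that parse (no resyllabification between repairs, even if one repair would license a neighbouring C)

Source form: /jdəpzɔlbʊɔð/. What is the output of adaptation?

Substitution: /j/ → /n/, /d/ → /ʃ/, /p/ → /ɹ/, giving /nʃəɹzɔlbʊɔð/.
Syllabifying with onset maximization leaves /n/, /ɹ/, /l/, /ð/ stranded (only a nasal (/m/, /n/, or /ŋ/) is licensed in coda position; onsets are limited to one consonant).
Each unlicensed consonant becomes the onset of a new syllable: /n/ → /nu/, /ɹ/ → /ɹu/, /l/ → /lu/, /ð/ → /ðu/.

nuʃəɹuzɔlubʊɔðu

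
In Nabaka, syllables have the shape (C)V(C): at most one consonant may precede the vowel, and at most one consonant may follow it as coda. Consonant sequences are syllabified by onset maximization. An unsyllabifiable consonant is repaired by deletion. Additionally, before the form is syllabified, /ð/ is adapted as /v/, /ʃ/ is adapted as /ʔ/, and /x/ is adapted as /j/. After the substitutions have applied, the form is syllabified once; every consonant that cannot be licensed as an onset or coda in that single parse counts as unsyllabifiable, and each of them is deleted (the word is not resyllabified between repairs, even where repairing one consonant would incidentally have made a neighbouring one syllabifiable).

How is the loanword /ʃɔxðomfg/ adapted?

ʔɔjvom

Substitution: /ʃ/ → /ʔ/, /x/ → /j/, /ð/ → /v/, giving /ʔɔjvomfg/.
Under (C)V(C), the unsyllabifiable consonants are /f/, /g/ (at most one coda consonant is licensed; onsets are limited to one consonant).
Each unlicensed consonant is deleted: /f/, /g/.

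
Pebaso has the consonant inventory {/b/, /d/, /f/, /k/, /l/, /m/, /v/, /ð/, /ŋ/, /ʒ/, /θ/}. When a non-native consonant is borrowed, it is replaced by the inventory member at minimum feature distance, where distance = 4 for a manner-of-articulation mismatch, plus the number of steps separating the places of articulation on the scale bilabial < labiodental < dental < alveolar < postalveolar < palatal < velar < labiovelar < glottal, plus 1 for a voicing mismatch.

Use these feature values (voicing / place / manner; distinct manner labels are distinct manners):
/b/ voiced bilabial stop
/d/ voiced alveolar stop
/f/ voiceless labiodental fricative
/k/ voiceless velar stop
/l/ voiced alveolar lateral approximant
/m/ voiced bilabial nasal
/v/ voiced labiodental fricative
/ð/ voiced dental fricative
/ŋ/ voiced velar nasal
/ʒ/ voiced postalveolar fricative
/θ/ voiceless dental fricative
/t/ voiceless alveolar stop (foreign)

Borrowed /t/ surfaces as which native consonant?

/d/ is closest: same manner (stop), place distance 0 (alveolar→alveolar), voicing differs (+1); total 1. Next closest is /k/ at distance 3.

d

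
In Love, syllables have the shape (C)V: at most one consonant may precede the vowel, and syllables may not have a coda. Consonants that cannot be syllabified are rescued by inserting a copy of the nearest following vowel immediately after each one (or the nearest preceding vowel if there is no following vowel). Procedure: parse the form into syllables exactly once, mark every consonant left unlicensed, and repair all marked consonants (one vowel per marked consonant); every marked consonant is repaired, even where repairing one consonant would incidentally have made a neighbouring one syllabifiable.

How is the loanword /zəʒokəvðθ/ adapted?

zəʒokəvəðəθə

Syllabifying with onset maximization leaves /v/, /ð/, /θ/ stranded (no codas are permitted; onsets are limited to one consonant).
Each unlicensed consonant becomes the onset of a new syllable: /v/ → /və/, /ð/ → /ðə/, /θ/ → /θə/.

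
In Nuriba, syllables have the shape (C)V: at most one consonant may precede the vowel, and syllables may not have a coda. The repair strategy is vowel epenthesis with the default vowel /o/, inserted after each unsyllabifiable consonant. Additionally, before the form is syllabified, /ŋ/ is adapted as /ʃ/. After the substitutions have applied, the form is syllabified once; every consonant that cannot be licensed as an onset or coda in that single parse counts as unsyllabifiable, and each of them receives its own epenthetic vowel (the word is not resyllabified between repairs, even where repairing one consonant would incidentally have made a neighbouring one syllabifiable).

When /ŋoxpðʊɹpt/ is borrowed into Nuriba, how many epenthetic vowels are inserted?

5

After substitution the input is /ʃoxpðʊɹpt/.
The unsyllabifiable consonants are /x/, /p/, /ɹ/, /p/, /t/; each receives one epenthetic vowel.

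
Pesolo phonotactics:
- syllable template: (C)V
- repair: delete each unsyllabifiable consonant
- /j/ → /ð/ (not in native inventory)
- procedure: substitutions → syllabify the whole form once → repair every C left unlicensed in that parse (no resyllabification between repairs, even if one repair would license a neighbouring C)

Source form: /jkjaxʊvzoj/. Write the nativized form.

Substitution: /j/ → /ð/, giving /ðkðaxʊvzoð/.
Under (C)V, the unsyllabifiable consonants are /ð/, /k/, /v/, /ð/ (no codas are permitted; onsets are limited to one consonant).
Deleting the stranded consonants removes /ð/, /k/, /v/, /ð/.

ðaxʊzo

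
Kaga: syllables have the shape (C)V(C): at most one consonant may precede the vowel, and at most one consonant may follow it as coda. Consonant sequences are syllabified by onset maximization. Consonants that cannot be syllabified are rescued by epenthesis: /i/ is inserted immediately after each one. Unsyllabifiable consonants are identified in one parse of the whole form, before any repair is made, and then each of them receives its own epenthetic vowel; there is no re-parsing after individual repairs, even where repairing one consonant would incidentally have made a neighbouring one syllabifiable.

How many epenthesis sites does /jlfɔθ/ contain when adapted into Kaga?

2

The unsyllabifiable consonants are /j/, /l/; each receives one epenthetic vowel.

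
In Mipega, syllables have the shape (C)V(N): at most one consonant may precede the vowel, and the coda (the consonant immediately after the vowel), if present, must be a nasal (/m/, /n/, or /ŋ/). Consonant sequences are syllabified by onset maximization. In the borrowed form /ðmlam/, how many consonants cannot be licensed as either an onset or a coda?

2

Syllabifying with onset maximization leaves /ð/, /m/ stranded (only a nasal (/m/, /n/, or /ŋ/) is licensed in coda position; onsets are limited to one consonant).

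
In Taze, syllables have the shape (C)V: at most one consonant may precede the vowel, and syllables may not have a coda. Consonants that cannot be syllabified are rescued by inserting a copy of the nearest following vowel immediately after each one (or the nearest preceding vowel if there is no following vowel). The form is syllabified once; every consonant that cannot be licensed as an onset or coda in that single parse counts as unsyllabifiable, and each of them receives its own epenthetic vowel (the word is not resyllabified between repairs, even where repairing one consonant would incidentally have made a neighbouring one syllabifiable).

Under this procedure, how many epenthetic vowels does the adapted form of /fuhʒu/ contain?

The unsyllabifiable consonants are /h/; each receives one epenthetic vowel.

1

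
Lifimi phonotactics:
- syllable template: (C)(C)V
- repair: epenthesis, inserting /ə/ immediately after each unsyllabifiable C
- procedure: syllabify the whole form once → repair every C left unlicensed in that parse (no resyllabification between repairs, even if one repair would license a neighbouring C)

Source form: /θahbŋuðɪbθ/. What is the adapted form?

θahəbŋuðɪbəθə

Under (C)(C)V, the unsyllabifiable consonants are /h/, /b/, /θ/ (no codas are permitted; onsets may contain at most 2 consonants).
Epenthesis after each stranded consonant: /h/ → /hə/, /b/ → /bə/, /θ/ → /θə/.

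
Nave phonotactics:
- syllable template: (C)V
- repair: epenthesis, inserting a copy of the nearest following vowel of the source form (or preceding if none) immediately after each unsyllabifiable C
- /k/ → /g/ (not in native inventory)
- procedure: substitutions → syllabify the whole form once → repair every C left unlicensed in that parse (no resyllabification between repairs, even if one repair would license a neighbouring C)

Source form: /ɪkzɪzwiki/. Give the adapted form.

ɪgɪzɪziwigi

Substitution: /k/ → /g/, giving /ɪgzɪzwigi/.
The consonants /g/, /z/ cannot be parsed into a legal (C)V syllable (no codas are permitted; onsets are limited to one consonant).
Each unlicensed consonant becomes the onset of a new syllable: /g/ → /gɪ/, /z/ → /zi/.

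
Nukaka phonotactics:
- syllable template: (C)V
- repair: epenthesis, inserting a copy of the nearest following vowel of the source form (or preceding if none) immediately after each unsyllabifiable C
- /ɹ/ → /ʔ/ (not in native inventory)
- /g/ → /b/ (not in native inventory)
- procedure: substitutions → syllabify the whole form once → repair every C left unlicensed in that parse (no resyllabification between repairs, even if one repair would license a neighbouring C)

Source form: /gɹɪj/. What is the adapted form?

bɪʔɪjɪ

Substitution: /g/ → /b/, /ɹ/ → /ʔ/, giving /bʔɪj/.
The consonants /b/, /j/ cannot be parsed into a legal (C)V syllable (no codas are permitted; onsets are limited to one consonant).
Inserting the epenthetic vowel yields /b/ → /bɪ/, /j/ → /jɪ/.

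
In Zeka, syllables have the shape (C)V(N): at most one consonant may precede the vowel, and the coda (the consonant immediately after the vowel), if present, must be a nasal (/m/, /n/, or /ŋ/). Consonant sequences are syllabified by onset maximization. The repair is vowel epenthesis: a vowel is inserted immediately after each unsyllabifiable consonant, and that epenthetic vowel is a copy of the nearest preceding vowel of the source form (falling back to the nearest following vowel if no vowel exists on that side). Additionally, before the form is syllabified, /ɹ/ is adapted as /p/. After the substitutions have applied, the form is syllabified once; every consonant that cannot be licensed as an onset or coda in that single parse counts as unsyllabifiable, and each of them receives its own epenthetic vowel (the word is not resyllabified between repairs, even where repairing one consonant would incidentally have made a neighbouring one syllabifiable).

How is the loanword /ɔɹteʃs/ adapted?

Substitution: /ɹ/ → /p/, giving /ɔpteʃs/.
Under (C)V(N), the unsyllabifiable consonants are /p/, /ʃ/, /s/ (only a nasal (/m/, /n/, or /ŋ/) is licensed in coda position; onsets are limited to one consonant).
Epenthesis after each stranded consonant: /p/ → /pɔ/, /ʃ/ → /ʃe/, /s/ → /se/.

ɔpɔteʃese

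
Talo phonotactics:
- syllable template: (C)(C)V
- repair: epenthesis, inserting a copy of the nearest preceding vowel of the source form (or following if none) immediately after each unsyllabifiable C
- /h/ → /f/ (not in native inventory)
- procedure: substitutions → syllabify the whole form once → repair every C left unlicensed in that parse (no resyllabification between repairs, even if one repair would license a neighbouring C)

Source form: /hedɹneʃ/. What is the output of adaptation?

fedeɹneʃe

Substitution: /h/ → /f/, giving /fedɹneʃ/.
Under (C)(C)V, the unsyllabifiable consonants are /d/, /ʃ/ (no codas are permitted; onsets may contain at most 2 consonants).
Each unlicensed consonant becomes the onset of a new syllable: /d/ → /de/, /ʃ/ → /ʃe/.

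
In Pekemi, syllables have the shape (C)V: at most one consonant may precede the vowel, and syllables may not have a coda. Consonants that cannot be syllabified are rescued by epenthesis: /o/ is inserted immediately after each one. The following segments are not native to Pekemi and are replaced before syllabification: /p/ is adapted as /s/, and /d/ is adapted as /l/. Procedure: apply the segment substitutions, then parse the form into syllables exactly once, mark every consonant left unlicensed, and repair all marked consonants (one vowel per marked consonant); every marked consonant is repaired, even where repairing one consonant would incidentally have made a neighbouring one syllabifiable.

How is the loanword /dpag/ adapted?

Substitution: /d/ → /l/, /p/ → /s/, giving /lsag/.
Under (C)V, the unsyllabifiable consonants are /l/, /g/ (no codas are permitted; onsets are limited to one consonant).
Epenthesis after each stranded consonant: /l/ → /lo/, /g/ → /go/.

losago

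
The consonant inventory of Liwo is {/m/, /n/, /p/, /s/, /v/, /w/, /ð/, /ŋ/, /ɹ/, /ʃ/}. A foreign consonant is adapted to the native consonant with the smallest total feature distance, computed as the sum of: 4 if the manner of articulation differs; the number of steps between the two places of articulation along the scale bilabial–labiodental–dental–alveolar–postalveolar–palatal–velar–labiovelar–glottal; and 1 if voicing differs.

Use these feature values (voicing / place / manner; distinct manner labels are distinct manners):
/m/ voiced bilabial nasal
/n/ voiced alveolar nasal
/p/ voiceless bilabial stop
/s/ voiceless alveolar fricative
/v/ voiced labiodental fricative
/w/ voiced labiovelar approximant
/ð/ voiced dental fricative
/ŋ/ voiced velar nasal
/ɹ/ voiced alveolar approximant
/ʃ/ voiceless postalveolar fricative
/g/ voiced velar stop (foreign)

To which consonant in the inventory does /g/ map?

/ŋ/ is closest: manner differs (stop→nasal, +4), place distance 0 (velar→velar), same voicing; total 4. Next closest is /w/ at distance 5.

ŋ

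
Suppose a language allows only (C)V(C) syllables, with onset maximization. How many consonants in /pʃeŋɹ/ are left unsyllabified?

2

Syllabifying with onset maximization leaves /p/, /ɹ/ stranded (at most one coda consonant is licensed; onsets are limited to one consonant).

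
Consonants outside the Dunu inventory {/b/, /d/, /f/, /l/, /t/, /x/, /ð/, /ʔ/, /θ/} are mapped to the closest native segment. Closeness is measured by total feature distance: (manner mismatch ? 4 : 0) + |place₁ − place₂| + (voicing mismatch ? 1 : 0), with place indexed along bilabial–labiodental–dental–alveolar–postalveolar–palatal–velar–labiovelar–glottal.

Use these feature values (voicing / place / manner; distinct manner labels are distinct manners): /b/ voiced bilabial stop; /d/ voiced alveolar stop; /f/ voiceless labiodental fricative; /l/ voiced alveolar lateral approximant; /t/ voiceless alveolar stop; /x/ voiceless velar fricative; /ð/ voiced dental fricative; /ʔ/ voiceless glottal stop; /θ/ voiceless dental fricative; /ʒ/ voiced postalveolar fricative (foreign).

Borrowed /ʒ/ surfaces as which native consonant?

/ð/ is closest: same manner (fricative), place distance 2 (postalveolar→dental), same voicing; total 2. Next closest is /x/ at distance 3.

ð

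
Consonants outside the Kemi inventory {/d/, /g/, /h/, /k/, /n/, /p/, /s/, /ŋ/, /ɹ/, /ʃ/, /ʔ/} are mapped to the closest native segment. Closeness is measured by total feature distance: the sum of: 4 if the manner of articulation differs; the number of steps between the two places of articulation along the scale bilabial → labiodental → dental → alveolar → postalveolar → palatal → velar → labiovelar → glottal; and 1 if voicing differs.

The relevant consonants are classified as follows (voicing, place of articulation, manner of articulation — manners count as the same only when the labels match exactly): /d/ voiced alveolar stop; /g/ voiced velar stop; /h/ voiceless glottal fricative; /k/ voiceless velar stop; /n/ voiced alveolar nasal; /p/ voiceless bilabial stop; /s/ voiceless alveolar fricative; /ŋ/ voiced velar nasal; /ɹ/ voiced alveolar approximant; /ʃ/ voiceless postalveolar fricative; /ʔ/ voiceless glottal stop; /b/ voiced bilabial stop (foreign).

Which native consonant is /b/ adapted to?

/p/ is closest: same manner (stop), place distance 0 (bilabial→bilabial), voicing differs (+1); total 1. Next closest is /d/ at distance 3.

p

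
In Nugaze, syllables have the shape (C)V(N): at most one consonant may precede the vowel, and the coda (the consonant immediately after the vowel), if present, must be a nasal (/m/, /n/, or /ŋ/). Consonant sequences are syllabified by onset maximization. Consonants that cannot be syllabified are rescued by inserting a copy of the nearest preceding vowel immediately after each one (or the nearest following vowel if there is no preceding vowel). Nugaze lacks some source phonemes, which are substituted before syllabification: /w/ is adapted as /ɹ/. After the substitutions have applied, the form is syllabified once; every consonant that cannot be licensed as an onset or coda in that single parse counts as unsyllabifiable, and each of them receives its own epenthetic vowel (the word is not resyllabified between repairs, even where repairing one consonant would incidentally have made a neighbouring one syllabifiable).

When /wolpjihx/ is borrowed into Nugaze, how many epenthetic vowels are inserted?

4

After substitution the input is /ɹolpjihx/.
The unsyllabifiable consonants are /l/, /p/, /h/, /x/; each receives one epenthetic vowel.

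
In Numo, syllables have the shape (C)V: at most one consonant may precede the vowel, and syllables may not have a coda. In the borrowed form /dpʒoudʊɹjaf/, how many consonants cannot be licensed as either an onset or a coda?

4

Syllabifying with onset maximization leaves /d/, /p/, /ɹ/, /f/ stranded (no codas are permitted; onsets are limited to one consonant).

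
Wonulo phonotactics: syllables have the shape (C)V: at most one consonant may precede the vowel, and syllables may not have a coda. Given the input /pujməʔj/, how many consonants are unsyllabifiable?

3

The consonants /j/, /ʔ/, /j/ cannot be parsed into a legal (C)V syllable (no codas are permitted; onsets are limited to one consonant).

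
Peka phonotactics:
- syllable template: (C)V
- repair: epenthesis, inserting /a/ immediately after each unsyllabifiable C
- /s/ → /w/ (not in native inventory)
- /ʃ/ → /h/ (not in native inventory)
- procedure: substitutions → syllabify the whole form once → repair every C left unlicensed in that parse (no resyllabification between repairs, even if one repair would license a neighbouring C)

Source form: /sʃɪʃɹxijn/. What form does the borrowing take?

wahɪhaɹaxijana

Substitution: /s/ → /w/, /ʃ/ → /h/, giving /whɪhɹxijn/.
Syllabifying with onset maximization leaves /w/, /h/, /ɹ/, /j/, /n/ stranded (no codas are permitted; onsets are limited to one consonant).
Each unlicensed consonant becomes the onset of a new syllable: /w/ → /wa/, /h/ → /ha/, /ɹ/ → /ɹa/, /j/ → /ja/, /n/ → /na/.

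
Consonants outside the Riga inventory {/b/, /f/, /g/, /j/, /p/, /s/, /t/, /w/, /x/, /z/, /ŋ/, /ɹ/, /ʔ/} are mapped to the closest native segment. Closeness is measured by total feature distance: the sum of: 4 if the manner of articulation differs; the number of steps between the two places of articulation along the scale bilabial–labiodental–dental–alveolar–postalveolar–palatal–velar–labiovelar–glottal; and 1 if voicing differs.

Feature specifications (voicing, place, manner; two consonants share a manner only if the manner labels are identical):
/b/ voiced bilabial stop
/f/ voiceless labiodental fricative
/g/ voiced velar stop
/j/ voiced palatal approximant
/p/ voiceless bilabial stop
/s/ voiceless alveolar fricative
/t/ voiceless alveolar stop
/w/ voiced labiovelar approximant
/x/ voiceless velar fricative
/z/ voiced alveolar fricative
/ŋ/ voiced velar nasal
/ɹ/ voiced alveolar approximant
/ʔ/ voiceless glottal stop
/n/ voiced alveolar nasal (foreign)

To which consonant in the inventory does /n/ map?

/ŋ/ is closest: same manner (nasal), place distance 3 (alveolar→velar), same voicing; total 3. Next closest is /z/ at distance 4.

ŋ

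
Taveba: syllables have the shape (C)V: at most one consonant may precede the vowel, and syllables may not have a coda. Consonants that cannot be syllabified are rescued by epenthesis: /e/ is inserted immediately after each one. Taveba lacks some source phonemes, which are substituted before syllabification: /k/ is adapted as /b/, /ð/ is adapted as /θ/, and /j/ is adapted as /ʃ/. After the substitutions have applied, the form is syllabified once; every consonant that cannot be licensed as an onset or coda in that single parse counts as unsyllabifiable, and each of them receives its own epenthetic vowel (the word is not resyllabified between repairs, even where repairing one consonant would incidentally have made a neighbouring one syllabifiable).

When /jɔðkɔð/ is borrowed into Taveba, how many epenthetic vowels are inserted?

After substitution the input is /ʃɔθbɔθ/.
The unsyllabifiable consonants are /θ/, /θ/; each receives one epenthetic vowel.

2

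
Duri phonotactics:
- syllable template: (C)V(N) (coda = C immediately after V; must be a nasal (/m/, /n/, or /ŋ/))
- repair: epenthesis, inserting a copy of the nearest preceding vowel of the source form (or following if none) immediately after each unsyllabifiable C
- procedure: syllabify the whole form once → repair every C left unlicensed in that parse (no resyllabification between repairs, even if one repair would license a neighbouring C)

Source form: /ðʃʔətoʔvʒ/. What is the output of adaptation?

ðəʃəʔətoʔovoʒo

The consonants /ð/, /ʃ/, /ʔ/, /v/, /ʒ/ cannot be parsed into a legal (C)V(N) syllable (only a nasal (/m/, /n/, or /ŋ/) is licensed in coda position; onsets are limited to one consonant).
Inserting the epenthetic vowel yields /ð/ → /ðə/, /ʃ/ → /ʃə/, /ʔ/ → /ʔo/, /v/ → /vo/, /ʒ/ → /ʒo/.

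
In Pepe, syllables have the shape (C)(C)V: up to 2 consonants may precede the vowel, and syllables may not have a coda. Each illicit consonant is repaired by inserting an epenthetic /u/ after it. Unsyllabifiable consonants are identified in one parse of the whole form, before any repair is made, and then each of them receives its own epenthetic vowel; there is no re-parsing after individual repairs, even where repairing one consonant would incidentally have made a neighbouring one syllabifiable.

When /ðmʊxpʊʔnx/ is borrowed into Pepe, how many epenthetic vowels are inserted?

The unsyllabifiable consonants are /ʔ/, /n/, /x/; each receives one epenthetic vowel.

3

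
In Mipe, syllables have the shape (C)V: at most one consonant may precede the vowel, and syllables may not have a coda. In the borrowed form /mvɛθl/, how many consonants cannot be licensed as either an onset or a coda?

Under (C)V, the unsyllabifiable consonants are /m/, /θ/, /l/ (no codas are permitted; onsets are limited to one consonant).

3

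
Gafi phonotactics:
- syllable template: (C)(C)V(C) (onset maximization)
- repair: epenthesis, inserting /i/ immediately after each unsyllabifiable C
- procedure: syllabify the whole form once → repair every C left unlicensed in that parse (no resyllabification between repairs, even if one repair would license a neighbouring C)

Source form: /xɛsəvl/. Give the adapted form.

Under (C)(C)V(C), the unsyllabifiable consonants are /l/ (at most one coda consonant is licensed; onsets may contain at most 2 consonants).
Each unlicensed consonant becomes the onset of a new syllable: /l/ → /li/.

xɛsəvli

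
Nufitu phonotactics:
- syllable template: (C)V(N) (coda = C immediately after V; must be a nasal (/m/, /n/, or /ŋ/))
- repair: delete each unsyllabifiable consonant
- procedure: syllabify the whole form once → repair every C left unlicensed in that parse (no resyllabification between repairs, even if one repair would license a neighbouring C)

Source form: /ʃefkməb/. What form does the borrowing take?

Under (C)V(N), the unsyllabifiable consonants are /f/, /k/, /b/ (only a nasal (/m/, /n/, or /ŋ/) is licensed in coda position; onsets are limited to one consonant).
Deleting the stranded consonants removes /f/, /k/, /b/.

ʃemə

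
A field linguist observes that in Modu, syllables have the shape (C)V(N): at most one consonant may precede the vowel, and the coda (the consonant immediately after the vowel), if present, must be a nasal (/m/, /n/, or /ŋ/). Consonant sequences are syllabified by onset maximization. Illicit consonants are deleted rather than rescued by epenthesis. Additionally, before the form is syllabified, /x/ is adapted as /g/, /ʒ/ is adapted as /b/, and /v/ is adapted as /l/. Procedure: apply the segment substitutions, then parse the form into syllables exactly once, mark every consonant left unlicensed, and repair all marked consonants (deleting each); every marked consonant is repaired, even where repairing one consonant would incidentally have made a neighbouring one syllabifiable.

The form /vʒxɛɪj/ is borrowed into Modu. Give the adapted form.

Substitution: /v/ → /l/, /ʒ/ → /b/, /x/ → /g/, giving /lbgɛɪj/.
Syllabifying with onset maximization leaves /l/, /b/, /j/ stranded (only a nasal (/m/, /n/, or /ŋ/) is licensed in coda position; onsets are limited to one consonant).
Deleting the stranded consonants removes /l/, /b/, /j/.

gɛɪ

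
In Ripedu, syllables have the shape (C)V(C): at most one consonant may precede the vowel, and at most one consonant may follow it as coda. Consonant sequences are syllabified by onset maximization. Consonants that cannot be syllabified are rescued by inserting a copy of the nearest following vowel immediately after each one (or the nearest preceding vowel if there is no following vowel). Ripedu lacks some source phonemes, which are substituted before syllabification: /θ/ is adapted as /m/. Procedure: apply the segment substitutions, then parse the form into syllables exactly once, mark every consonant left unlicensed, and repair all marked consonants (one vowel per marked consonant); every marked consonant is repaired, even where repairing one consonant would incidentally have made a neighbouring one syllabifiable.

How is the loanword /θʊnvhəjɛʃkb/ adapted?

Substitution: /θ/ → /m/, giving /mʊnvhəjɛʃkb/.
Under (C)V(C), the unsyllabifiable consonants are /v/, /k/, /b/ (at most one coda consonant is licensed; onsets are limited to one consonant).
Each unlicensed consonant becomes the onset of a new syllable: /v/ → /və/, /k/ → /kɛ/, /b/ → /bɛ/.

mʊnvəhəjɛʃkɛbɛ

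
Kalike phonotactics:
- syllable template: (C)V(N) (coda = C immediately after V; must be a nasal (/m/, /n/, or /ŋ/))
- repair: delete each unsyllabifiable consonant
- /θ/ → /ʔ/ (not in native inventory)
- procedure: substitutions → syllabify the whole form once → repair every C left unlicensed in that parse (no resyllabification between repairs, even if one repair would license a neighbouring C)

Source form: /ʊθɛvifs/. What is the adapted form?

ʊʔɛvi

Substitution: /θ/ → /ʔ/, giving /ʊʔɛvifs/.
The consonants /f/, /s/ cannot be parsed into a legal (C)V(N) syllable (only a nasal (/m/, /n/, or /ŋ/) is licensed in coda position; onsets are limited to one consonant).
Each unlicensed consonant is deleted: /f/, /s/.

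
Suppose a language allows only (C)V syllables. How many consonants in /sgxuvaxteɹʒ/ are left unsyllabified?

Syllabifying with onset maximization leaves /s/, /g/, /x/, /ɹ/, /ʒ/ stranded (no codas are permitted; onsets are limited to one consonant).

5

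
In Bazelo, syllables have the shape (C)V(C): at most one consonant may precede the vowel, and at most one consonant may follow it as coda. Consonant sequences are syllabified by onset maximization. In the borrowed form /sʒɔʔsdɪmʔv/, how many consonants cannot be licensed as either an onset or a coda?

4

Syllabifying with onset maximization leaves /s/, /s/, /ʔ/, /v/ stranded (at most one coda consonant is licensed; onsets are limited to one consonant).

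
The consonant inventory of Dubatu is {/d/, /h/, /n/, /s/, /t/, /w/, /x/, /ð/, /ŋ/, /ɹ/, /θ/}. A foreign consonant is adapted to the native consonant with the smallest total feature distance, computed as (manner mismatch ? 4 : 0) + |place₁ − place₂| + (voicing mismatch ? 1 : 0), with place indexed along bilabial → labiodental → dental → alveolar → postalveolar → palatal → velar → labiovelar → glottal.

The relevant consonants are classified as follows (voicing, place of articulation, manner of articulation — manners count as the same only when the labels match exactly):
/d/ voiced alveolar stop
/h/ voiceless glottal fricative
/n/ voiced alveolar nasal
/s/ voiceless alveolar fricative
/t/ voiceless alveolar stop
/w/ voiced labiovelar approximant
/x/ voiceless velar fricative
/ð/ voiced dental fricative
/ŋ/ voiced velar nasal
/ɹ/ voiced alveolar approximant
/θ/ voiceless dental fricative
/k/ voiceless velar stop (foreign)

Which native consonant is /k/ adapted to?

t

/t/ is closest: same manner (stop), place distance 3 (velar→alveolar), same voicing; total 3. Next closest is /d/ at distance 4.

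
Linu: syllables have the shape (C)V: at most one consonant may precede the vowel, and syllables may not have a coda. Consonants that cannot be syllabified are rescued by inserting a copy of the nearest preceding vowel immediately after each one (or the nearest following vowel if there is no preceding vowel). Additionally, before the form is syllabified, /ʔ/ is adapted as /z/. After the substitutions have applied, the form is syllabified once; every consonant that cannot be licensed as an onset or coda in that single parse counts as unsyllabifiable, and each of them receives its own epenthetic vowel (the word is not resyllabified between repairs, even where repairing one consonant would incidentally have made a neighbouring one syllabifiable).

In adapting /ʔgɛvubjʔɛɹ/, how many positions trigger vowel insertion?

4

After substitution the input is /zgɛvubjzɛɹ/.
The unsyllabifiable consonants are /z/, /b/, /j/, /ɹ/; each receives one epenthetic vowel.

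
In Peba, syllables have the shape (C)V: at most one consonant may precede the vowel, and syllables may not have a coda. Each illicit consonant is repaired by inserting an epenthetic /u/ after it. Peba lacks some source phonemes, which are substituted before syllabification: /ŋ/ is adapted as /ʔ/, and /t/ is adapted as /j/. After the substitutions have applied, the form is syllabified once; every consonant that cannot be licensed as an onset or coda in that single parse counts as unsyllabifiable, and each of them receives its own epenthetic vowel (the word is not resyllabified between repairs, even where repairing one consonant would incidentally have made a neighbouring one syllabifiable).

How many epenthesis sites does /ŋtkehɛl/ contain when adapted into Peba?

After substitution the input is /ʔjkehɛl/.
The unsyllabifiable consonants are /ʔ/, /j/, /l/; each receives one epenthetic vowel.

3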